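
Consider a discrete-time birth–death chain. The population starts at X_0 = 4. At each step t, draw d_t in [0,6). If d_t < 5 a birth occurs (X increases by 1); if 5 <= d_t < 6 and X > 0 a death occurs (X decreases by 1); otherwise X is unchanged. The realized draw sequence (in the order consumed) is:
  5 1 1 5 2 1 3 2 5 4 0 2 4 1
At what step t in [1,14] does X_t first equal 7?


t=0: X=4, d=5 → death, X_1=3
t=1: X=3, d=1 → birth, X_2=4
t=2: X=4, d=1 → birth, X_3=5
t=3: X=5, d=5 → death, X_4=4
t=4: X=4, d=2 → birth, X_5=5
t=5: X=5, d=1 → birth, X_6=6
t=6: X=6, d=3 → birth, X_7=7
t=7: X=7, d=2 → birth, X_8=8
t=8: X=8, d=5 → death, X_9=7
t=9: X=7, d=4 → birth, X_10=8
t=10: X=8, d=0 → birth, X_11=9
t=11: X=9, d=2 → birth, X_12=10
t=12: X=10, d=4 → birth, X_13=11
t=13: X=11, d=1 → birth, X_14=12

7


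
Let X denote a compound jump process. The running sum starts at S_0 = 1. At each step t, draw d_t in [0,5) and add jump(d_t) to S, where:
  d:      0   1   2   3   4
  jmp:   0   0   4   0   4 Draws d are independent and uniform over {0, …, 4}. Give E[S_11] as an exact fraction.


Outcome values over d=0..4: [0, 0, 4, 0, 4]
Σy = 8, Σy² = 32, M = 5
μ = 8/5 = 8/5,  σ² = 32/5 − (8/5)² = 96/25
E[S_11] = 1 + 11·(8/5) = 93/5

93/5


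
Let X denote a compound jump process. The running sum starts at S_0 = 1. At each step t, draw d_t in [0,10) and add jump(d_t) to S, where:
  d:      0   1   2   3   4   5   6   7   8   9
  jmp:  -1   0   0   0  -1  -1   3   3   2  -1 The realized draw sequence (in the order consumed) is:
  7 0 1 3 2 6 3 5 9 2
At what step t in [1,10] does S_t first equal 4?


t=0: S=1, d=7, jump=3, S_1=4
t=1: S=4, d=0, jump=-1, S_2=3
t=2: S=3, d=1, jump=0, S_3=3
t=3: S=3, d=3, jump=0, S_4=3
t=4: S=3, d=2, jump=0, S_5=3
t=5: S=3, d=6, jump=3, S_6=6
t=6: S=6, d=3, jump=0, S_7=6
t=7: S=6, d=5, jump=-1, S_8=5
t=8: S=5, d=9, jump=-1, S_9=4
t=9: S=4, d=2, jump=0, S_10=4

1


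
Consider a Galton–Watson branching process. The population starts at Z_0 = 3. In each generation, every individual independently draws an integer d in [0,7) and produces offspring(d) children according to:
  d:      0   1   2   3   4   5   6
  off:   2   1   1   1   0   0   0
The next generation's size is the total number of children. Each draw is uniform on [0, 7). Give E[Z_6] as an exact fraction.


46875/117649

Outcome values over d=0..6: [2, 1, 1, 1, 0, 0, 0]
Σy = 5, Σy² = 7, M = 7
μ = 5/7 = 5/7,  σ² = 7/7 − (5/7)² = 24/49
E[Z_0] = 3
E[Z_1] = 5/7·E[Z_0] = 15/7
E[Z_2] = 5/7·E[Z_1] = 75/49
E[Z_3] = 5/7·E[Z_2] = 375/343
E[Z_4] = 5/7·E[Z_3] = 1875/2401
E[Z_5] = 5/7·E[Z_4] = 9375/16807
E[Z_6] = 5/7·E[Z_5] = 46875/117649


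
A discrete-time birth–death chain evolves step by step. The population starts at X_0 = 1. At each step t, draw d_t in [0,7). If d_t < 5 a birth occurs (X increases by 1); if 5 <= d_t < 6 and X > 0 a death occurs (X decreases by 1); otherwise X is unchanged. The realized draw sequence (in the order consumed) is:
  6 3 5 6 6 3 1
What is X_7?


3

t=0: X=1, d=6 → hold, X_1=1
t=1: X=1, d=3 → birth, X_2=2
t=2: X=2, d=5 → death, X_3=1
t=3: X=1, d=6 → hold, X_4=1
t=4: X=1, d=6 → hold, X_5=1
t=5: X=1, d=3 → birth, X_6=2
t=6: X=2, d=1 → birth, X_7=3


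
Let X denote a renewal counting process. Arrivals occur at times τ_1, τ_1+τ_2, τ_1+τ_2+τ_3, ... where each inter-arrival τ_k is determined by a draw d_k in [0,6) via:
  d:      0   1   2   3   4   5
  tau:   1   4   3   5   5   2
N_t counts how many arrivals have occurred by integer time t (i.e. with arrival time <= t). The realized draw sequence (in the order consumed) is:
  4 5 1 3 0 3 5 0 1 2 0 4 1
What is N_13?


3

draw d_1=4: τ_1=5, arrival time A_1=5
draw d_2=5: τ_2=2, arrival time A_2=7
draw d_3=1: τ_3=4, arrival time A_3=11
draw d_4=3: τ_4=5, arrival time A_4=16
draw d_5=0: τ_5=1, arrival time A_5=17
draw d_6=3: τ_6=5, arrival time A_6=22
draw d_7=5: τ_7=2, arrival time A_7=24
draw d_8=0: τ_8=1, arrival time A_8=25
draw d_9=1: τ_9=4, arrival time A_9=29
draw d_10=2: τ_10=3, arrival time A_10=32
draw d_11=0: τ_11=1, arrival time A_11=33
draw d_12=4: τ_12=5, arrival time A_12=38
draw d_13=1: τ_13=4, arrival time A_13=42
N_t over t=0..13: 0:0 1:0 2:0 3:0 4:0 5:1 6:1 7:2 8:2 9:2 10:2 11:3 12:3 13:3


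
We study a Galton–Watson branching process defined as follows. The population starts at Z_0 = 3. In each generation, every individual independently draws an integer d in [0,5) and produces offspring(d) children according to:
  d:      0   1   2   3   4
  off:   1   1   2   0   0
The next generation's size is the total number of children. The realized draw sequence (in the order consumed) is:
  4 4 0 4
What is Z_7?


0

gen 0: Z_0=3, draws=[4, 4, 0], offspring=[0, 0, 1], Z_1=1
gen 1: Z_1=1, draws=[4], offspring=[0], Z_2=0
gen 2: Z_2=0, draws=[], offspring=[], Z_3=0
gen 3: Z_3=0, draws=[], offspring=[], Z_4=0
gen 4: Z_4=0, draws=[], offspring=[], Z_5=0
gen 5: Z_5=0, draws=[], offspring=[], Z_6=0
gen 6: Z_6=0, draws=[], offspring=[], Z_7=0


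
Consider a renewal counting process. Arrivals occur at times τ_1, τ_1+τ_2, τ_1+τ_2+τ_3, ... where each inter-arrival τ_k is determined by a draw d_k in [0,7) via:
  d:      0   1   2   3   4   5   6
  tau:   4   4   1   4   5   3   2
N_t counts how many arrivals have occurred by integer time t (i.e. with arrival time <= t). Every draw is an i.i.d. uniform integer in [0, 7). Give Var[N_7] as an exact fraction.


369485101964/678223072849

Inter-arrival values over d=0..6: [4, 4, 1, 4, 5, 3, 2]
Each d has probability 1/7, so the pmf of τ is: f(1) = 1/7, f(2) = 1/7, f(3) = 1/7, f(4) = 3/7, f(5) = 1/7
Let p_n(j) = P(N_n = j), with p_0 = [1]. Condition on τ_1: p_n(0) = P(τ > n), and for j >= 1, p_n(j) = Σ_{k<=n} f(k)·p_{n−k}(j−1)
p_1 = [6/7, 1/7]  (j = 0..1)
p_2 = [5/7, 13/49, 1/49]  (j = 0..2)
p_3 = [4/7, 18/49, 20/343, 1/343]  (j = 0..3)
p_4 = [1/7, 36/49, 38/343, 27/2401, 1/2401]  (j = 0..4)
p_5 = [0, 5/7, 88/343, 65/2401, 34/16807, 1/16807]  (j = 0..5)
p_6 = [0, 26/49, 135/343, 167/2401, 99/16807, 41/117649, 1/117649]  (j = 0..6)
p_7 = [0, 18/49, 164/343, 328/2401, 40/2401, 20/16807, 48/823543, 1/823543]  (j = 0..7)
E[N_7] = Σ j·p_7(j) = 1487641/823543;  E[N_7²] = Σ j²·p_7(j) = 3135915/823543
Var[N_7] = 3135915/823543 − (1487641/823543)² = 369485101964/678223072849


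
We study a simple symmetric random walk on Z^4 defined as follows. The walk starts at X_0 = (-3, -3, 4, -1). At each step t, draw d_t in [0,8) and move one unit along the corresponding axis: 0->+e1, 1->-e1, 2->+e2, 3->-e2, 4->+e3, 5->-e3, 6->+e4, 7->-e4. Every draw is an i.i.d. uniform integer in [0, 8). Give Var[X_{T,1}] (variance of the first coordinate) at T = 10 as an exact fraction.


Outcome values over d=0..7: [1, -1, 0, 0, 0, 0, 0, 0]
Σy = 0, Σy² = 2, M = 8
μ = 0/8 = 0,  σ² = 2/8 − (0)² = 1/4
Independent increments: Var[X_10] = 10·σ² = 10·(1/4) = 5/2

5/2


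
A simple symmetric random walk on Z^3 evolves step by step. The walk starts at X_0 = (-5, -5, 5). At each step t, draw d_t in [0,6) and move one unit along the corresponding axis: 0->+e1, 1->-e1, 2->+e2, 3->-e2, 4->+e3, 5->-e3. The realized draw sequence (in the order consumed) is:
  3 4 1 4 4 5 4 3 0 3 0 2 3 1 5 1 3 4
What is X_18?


t=0: X=(-5, -5, 5), d=3 → -e2, X_1=(-5, -6, 5)
t=1: X=(-5, -6, 5), d=4 → +e3, X_2=(-5, -6, 6)
t=2: X=(-5, -6, 6), d=1 → -e1, X_3=(-6, -6, 6)
t=3: X=(-6, -6, 6), d=4 → +e3, X_4=(-6, -6, 7)
t=4: X=(-6, -6, 7), d=4 → +e3, X_5=(-6, -6, 8)
t=5: X=(-6, -6, 8), d=5 → -e3, X_6=(-6, -6, 7)
t=6: X=(-6, -6, 7), d=4 → +e3, X_7=(-6, -6, 8)
t=7: X=(-6, -6, 8), d=3 → -e2, X_8=(-6, -7, 8)
t=8: X=(-6, -7, 8), d=0 → +e1, X_9=(-5, -7, 8)
t=9: X=(-5, -7, 8), d=3 → -e2, X_10=(-5, -8, 8)
t=10: X=(-5, -8, 8), d=0 → +e1, X_11=(-4, -8, 8)
t=11: X=(-4, -8, 8), d=2 → +e2, X_12=(-4, -7, 8)
t=12: X=(-4, -7, 8), d=3 → -e2, X_13=(-4, -8, 8)
t=13: X=(-4, -8, 8), d=1 → -e1, X_14=(-5, -8, 8)
t=14: X=(-5, -8, 8), d=5 → -e3, X_15=(-5, -8, 7)
t=15: X=(-5, -8, 7), d=1 → -e1, X_16=(-6, -8, 7)
t=16: X=(-6, -8, 7), d=3 → -e2, X_17=(-6, -9, 7)
t=17: X=(-6, -9, 7), d=4 → +e3, X_18=(-6, -9, 8)

(-6, -9, 8)


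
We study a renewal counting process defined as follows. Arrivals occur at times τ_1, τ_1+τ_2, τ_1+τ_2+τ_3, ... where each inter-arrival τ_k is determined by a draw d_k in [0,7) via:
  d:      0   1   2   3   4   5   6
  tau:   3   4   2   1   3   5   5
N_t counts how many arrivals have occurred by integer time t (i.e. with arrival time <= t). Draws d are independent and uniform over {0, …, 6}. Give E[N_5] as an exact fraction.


22282/16807

Inter-arrival values over d=0..6: [3, 4, 2, 1, 3, 5, 5]
Each d has probability 1/7, so the pmf of τ is: f(1) = 1/7, f(2) = 1/7, f(3) = 2/7, f(4) = 1/7, f(5) = 2/7
Renewal equation for m(n) = E[N_n]: condition on τ_1 = k (if k <= n, one arrival plus a fresh copy on the remaining n−k steps): m(n) = F(n) + Σ_{k<=n} f(k)·m(n−k), where F(n) = P(τ <= n) and m(0) = 0
m(1) = F(1) = 1/7
m(2) = F(2) + f(1)·m(1) = 2/7 + 1/7·1/7 = 15/49
m(3) = F(3) + f(1)·m(2) + f(2)·m(1) = 4/7 + 1/7·15/49 + 1/7·1/7 = 218/343
m(4) = F(4) + f(1)·m(3) + f(2)·m(2) + f(3)·m(1) = 5/7 + 1/7·218/343 + 1/7·15/49 + 2/7·1/7 = 2136/2401
m(5) = F(5) + f(1)·m(4) + f(2)·m(3) + f(3)·m(2) + f(4)·m(1) = 1 + 1/7·2136/2401 + 1/7·218/343 + 2/7·15/49 + 1/7·1/7 = 22282/16807
E[N_5] = m(5) = 22282/16807


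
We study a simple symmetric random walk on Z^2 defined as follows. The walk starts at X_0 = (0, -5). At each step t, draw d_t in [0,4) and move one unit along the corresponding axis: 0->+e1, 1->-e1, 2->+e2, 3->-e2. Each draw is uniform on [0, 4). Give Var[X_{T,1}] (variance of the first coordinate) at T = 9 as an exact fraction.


Outcome values over d=0..3: [1, -1, 0, 0]
Σy = 0, Σy² = 2, M = 4
μ = 0/4 = 0,  σ² = 2/4 − (0)² = 1/2
Independent increments: Var[X_9] = 9·σ² = 9·(1/2) = 9/2

9/2


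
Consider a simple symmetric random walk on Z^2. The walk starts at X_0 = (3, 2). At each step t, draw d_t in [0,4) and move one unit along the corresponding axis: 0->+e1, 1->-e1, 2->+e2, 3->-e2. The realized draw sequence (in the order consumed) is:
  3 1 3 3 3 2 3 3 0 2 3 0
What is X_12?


t=0: X=(3, 2), d=3 → -e2, X_1=(3, 1)
t=1: X=(3, 1), d=1 → -e1, X_2=(2, 1)
t=2: X=(2, 1), d=3 → -e2, X_3=(2, 0)
t=3: X=(2, 0), d=3 → -e2, X_4=(2, -1)
t=4: X=(2, -1), d=3 → -e2, X_5=(2, -2)
t=5: X=(2, -2), d=2 → +e2, X_6=(2, -1)
t=6: X=(2, -1), d=3 → -e2, X_7=(2, -2)
t=7: X=(2, -2), d=3 → -e2, X_8=(2, -3)
t=8: X=(2, -3), d=0 → +e1, X_9=(3, -3)
t=9: X=(3, -3), d=2 → +e2, X_10=(3, -2)
t=10: X=(3, -2), d=3 → -e2, X_11=(3, -3)
t=11: X=(3, -3), d=0 → +e1, X_12=(4, -3)

(4, -3)


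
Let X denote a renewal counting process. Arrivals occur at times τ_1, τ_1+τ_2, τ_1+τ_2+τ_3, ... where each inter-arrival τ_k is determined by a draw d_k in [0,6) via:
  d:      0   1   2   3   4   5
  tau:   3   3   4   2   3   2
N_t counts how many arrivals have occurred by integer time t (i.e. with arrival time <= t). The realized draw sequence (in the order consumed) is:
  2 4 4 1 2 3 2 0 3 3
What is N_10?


3

draw d_1=2: τ_1=4, arrival time A_1=4
draw d_2=4: τ_2=3, arrival time A_2=7
draw d_3=4: τ_3=3, arrival time A_3=10
draw d_4=1: τ_4=3, arrival time A_4=13
draw d_5=2: τ_5=4, arrival time A_5=17
draw d_6=3: τ_6=2, arrival time A_6=19
draw d_7=2: τ_7=4, arrival time A_7=23
draw d_8=0: τ_8=3, arrival time A_8=26
draw d_9=3: τ_9=2, arrival time A_9=28
draw d_10=3: τ_10=2, arrival time A_10=30
N_t over t=0..10: 0:0 1:0 2:0 3:0 4:1 5:1 6:1 7:2 8:2 9:2 10:3


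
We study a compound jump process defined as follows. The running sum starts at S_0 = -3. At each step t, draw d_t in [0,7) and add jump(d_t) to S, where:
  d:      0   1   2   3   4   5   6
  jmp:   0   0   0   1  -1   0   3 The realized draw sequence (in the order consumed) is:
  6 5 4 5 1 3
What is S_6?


0

t=0: S=-3, d=6, jump=3, S_1=0
t=1: S=0, d=5, jump=0, S_2=0
t=2: S=0, d=4, jump=-1, S_3=-1
t=3: S=-1, d=5, jump=0, S_4=-1
t=4: S=-1, d=1, jump=0, S_5=-1
t=5: S=-1, d=3, jump=1, S_6=0


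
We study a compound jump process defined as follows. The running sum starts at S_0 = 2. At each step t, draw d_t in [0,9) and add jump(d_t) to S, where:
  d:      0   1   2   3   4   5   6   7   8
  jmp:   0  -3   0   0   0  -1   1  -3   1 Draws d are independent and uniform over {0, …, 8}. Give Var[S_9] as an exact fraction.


164/9

Outcome values over d=0..8: [0, -3, 0, 0, 0, -1, 1, -3, 1]
Σy = -5, Σy² = 21, M = 9
μ = -5/9 = -5/9,  σ² = 21/9 − (-5/9)² = 164/81
Independent increments: Var[S_9] = 9·σ² = 9·(164/81) = 164/9


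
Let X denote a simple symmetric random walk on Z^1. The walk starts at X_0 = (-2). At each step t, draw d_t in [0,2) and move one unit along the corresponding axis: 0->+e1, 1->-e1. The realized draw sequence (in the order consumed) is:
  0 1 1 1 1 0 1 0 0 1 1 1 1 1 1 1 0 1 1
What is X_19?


(-11)

t=0: X=(-2), d=0 → +e1, X_1=(-1)
t=1: X=(-1), d=1 → -e1, X_2=(-2)
t=2: X=(-2), d=1 → -e1, X_3=(-3)
t=3: X=(-3), d=1 → -e1, X_4=(-4)
t=4: X=(-4), d=1 → -e1, X_5=(-5)
t=5: X=(-5), d=0 → +e1, X_6=(-4)
t=6: X=(-4), d=1 → -e1, X_7=(-5)
t=7: X=(-5), d=0 → +e1, X_8=(-4)
t=8: X=(-4), d=0 → +e1, X_9=(-3)
t=9: X=(-3), d=1 → -e1, X_10=(-4)
t=10: X=(-4), d=1 → -e1, X_11=(-5)
t=11: X=(-5), d=1 → -e1, X_12=(-6)
t=12: X=(-6), d=1 → -e1, X_13=(-7)
t=13: X=(-7), d=1 → -e1, X_14=(-8)
t=14: X=(-8), d=1 → -e1, X_15=(-9)
t=15: X=(-9), d=1 → -e1, X_16=(-10)
t=16: X=(-10), d=0 → +e1, X_17=(-9)
t=17: X=(-9), d=1 → -e1, X_18=(-10)
t=18: X=(-10), d=1 → -e1, X_19=(-11)


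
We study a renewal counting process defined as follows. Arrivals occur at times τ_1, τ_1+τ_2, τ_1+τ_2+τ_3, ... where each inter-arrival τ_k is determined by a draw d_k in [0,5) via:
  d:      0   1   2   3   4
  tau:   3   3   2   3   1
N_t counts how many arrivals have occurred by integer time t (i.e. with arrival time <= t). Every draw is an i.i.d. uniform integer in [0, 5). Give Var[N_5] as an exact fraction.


Inter-arrival values over d=0..4: [3, 3, 2, 3, 1]
Each d has probability 1/5, so the pmf of τ is: f(1) = 1/5, f(2) = 1/5, f(3) = 3/5
Let p_n(j) = P(N_n = j), with p_0 = [1]. Condition on τ_1: p_n(0) = P(τ > n), and for j >= 1, p_n(j) = Σ_{k<=n} f(k)·p_{n−k}(j−1)
p_1 = [4/5, 1/5]  (j = 0..1)
p_2 = [3/5, 9/25, 1/25]  (j = 0..2)
p_3 = [0, 22/25, 14/125, 1/125]  (j = 0..3)
p_4 = [0, 3/5, 46/125, 19/625, 1/625]  (j = 0..4)
p_5 = [0, 9/25, 64/125, 3/25, 24/3125, 1/3125]  (j = 0..5)
E[N_5] = Σ j·p_5(j) = 5551/3125;  E[N_5²] = Σ j²·p_5(j) = 11309/3125
Var[N_5] = 11309/3125 − (5551/3125)² = 4527024/9765625

4527024/9765625


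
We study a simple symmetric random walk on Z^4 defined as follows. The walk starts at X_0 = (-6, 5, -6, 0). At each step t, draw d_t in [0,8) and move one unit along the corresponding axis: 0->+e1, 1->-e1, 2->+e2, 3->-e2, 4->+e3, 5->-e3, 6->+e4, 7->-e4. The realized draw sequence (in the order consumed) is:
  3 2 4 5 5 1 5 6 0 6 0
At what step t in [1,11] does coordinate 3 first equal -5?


3

t=0: X=(-6, 5, -6, 0), d=3 → -e2, X_1=(-6, 4, -6, 0)
t=1: X=(-6, 4, -6, 0), d=2 → +e2, X_2=(-6, 5, -6, 0)
t=2: X=(-6, 5, -6, 0), d=4 → +e3, X_3=(-6, 5, -5, 0)
t=3: X=(-6, 5, -5, 0), d=5 → -e3, X_4=(-6, 5, -6, 0)
t=4: X=(-6, 5, -6, 0), d=5 → -e3, X_5=(-6, 5, -7, 0)
t=5: X=(-6, 5, -7, 0), d=1 → -e1, X_6=(-7, 5, -7, 0)
t=6: X=(-7, 5, -7, 0), d=5 → -e3, X_7=(-7, 5, -8, 0)
t=7: X=(-7, 5, -8, 0), d=6 → +e4, X_8=(-7, 5, -8, 1)
t=8: X=(-7, 5, -8, 1), d=0 → +e1, X_9=(-6, 5, -8, 1)
t=9: X=(-6, 5, -8, 1), d=6 → +e4, X_10=(-6, 5, -8, 2)
t=10: X=(-6, 5, -8, 2), d=0 → +e1, X_11=(-5, 5, -8, 2)


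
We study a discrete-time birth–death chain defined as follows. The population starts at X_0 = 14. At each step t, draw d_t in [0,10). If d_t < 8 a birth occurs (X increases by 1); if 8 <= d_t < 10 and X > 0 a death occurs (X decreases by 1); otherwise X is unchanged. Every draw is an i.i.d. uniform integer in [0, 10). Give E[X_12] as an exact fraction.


106/5

X can drop by at most 1 per step and X_0 = 14 > T = 12, so X_t >= 14 − t >= 2 > 0 for every t <= 12: the floor at 0 (the 'and X > 0' condition) never binds. Hence X_12 = X_0 + Σ_{t<12} Y_t with i.i.d. increments Y_t = y(d_t) ∈ {+1, −1, 0}.
Outcome values over d=0..9: [1, 1, 1, 1, 1, 1, 1, 1, -1, -1]
Σy = 6, Σy² = 10, M = 10
μ = 6/10 = 3/5,  σ² = 10/10 − (3/5)² = 16/25
E[X_12] = 14 + 12·(3/5) = 106/5


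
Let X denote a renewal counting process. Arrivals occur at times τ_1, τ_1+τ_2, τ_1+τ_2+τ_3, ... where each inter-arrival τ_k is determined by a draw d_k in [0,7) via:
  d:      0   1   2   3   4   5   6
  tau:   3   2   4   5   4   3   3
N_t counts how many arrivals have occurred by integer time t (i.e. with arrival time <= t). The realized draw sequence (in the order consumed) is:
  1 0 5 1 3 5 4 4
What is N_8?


draw d_1=1: τ_1=2, arrival time A_1=2
draw d_2=0: τ_2=3, arrival time A_2=5
draw d_3=5: τ_3=3, arrival time A_3=8
draw d_4=1: τ_4=2, arrival time A_4=10
draw d_5=3: τ_5=5, arrival time A_5=15
draw d_6=5: τ_6=3, arrival time A_6=18
draw d_7=4: τ_7=4, arrival time A_7=22
draw d_8=4: τ_8=4, arrival time A_8=26
N_t over t=0..8: 0:0 1:0 2:1 3:1 4:1 5:2 6:2 7:2 8:3

3


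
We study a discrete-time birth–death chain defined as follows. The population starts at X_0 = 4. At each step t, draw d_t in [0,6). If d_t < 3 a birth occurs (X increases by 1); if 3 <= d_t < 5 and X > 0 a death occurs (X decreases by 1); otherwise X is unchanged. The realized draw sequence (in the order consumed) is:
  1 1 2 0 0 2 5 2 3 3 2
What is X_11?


10

t=0: X=4, d=1 → birth, X_1=5
t=1: X=5, d=1 → birth, X_2=6
t=2: X=6, d=2 → birth, X_3=7
t=3: X=7, d=0 → birth, X_4=8
t=4: X=8, d=0 → birth, X_5=9
t=5: X=9, d=2 → birth, X_6=10
t=6: X=10, d=5 → hold, X_7=10
t=7: X=10, d=2 → birth, X_8=11
t=8: X=11, d=3 → death, X_9=10
t=9: X=10, d=3 → death, X_10=9
t=10: X=9, d=2 → birth, X_11=10


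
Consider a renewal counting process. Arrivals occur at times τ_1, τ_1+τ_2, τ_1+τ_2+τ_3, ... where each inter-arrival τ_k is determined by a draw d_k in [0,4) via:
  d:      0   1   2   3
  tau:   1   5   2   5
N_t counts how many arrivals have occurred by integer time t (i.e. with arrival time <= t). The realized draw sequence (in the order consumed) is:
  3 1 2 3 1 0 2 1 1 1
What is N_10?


draw d_1=3: τ_1=5, arrival time A_1=5
draw d_2=1: τ_2=5, arrival time A_2=10
draw d_3=2: τ_3=2, arrival time A_3=12
draw d_4=3: τ_4=5, arrival time A_4=17
draw d_5=1: τ_5=5, arrival time A_5=22
draw d_6=0: τ_6=1, arrival time A_6=23
draw d_7=2: τ_7=2, arrival time A_7=25
draw d_8=1: τ_8=5, arrival time A_8=30
draw d_9=1: τ_9=5, arrival time A_9=35
draw d_10=1: τ_10=5, arrival time A_10=40
N_t over t=0..10: 0:0 1:0 2:0 3:0 4:0 5:1 6:1 7:1 8:1 9:1 10:2

2


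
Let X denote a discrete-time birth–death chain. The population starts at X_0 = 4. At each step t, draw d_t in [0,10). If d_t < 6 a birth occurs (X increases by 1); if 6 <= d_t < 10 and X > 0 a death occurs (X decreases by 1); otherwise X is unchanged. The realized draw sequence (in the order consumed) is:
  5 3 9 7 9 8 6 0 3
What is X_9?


3

t=0: X=4, d=5 → birth, X_1=5
t=1: X=5, d=3 → birth, X_2=6
t=2: X=6, d=9 → death, X_3=5
t=3: X=5, d=7 → death, X_4=4
t=4: X=4, d=9 → death, X_5=3
t=5: X=3, d=8 → death, X_6=2
t=6: X=2, d=6 → death, X_7=1
t=7: X=1, d=0 → birth, X_8=2
t=8: X=2, d=3 → birth, X_9=3


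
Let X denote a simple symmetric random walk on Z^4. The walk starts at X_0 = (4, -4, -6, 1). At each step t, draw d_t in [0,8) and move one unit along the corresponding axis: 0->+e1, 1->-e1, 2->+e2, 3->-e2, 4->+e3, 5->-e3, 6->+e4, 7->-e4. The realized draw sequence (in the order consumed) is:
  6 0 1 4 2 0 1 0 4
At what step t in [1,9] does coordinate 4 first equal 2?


t=0: X=(4, -4, -6, 1), d=6 → +e4, X_1=(4, -4, -6, 2)
t=1: X=(4, -4, -6, 2), d=0 → +e1, X_2=(5, -4, -6, 2)
t=2: X=(5, -4, -6, 2), d=1 → -e1, X_3=(4, -4, -6, 2)
t=3: X=(4, -4, -6, 2), d=4 → +e3, X_4=(4, -4, -5, 2)
t=4: X=(4, -4, -5, 2), d=2 → +e2, X_5=(4, -3, -5, 2)
t=5: X=(4, -3, -5, 2), d=0 → +e1, X_6=(5, -3, -5, 2)
t=6: X=(5, -3, -5, 2), d=1 → -e1, X_7=(4, -3, -5, 2)
t=7: X=(4, -3, -5, 2), d=0 → +e1, X_8=(5, -3, -5, 2)
t=8: X=(5, -3, -5, 2), d=4 → +e3, X_9=(5, -3, -4, 2)

1


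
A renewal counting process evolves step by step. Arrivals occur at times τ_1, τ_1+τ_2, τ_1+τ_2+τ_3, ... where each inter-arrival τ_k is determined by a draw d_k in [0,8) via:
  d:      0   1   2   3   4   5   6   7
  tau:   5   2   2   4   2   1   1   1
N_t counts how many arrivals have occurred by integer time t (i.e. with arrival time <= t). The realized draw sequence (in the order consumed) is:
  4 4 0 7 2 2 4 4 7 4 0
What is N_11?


4

draw d_1=4: τ_1=2, arrival time A_1=2
draw d_2=4: τ_2=2, arrival time A_2=4
draw d_3=0: τ_3=5, arrival time A_3=9
draw d_4=7: τ_4=1, arrival time A_4=10
draw d_5=2: τ_5=2, arrival time A_5=12
draw d_6=2: τ_6=2, arrival time A_6=14
draw d_7=4: τ_7=2, arrival time A_7=16
draw d_8=4: τ_8=2, arrival time A_8=18
draw d_9=7: τ_9=1, arrival time A_9=19
draw d_10=4: τ_10=2, arrival time A_10=21
draw d_11=0: τ_11=5, arrival time A_11=26
N_t over t=0..11: 0:0 1:0 2:1 3:1 4:2 5:2 6:2 7:2 8:2 9:3 10:4 11:4


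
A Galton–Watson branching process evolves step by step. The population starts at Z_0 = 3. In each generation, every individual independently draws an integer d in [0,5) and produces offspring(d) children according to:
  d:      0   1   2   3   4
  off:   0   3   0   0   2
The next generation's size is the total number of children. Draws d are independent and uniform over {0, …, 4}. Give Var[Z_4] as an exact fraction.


96/5

Outcome values over d=0..4: [0, 3, 0, 0, 2]
Σy = 5, Σy² = 13, M = 5
μ = 5/5 = 1,  σ² = 13/5 − (1)² = 8/5
V_0 = 0, E_0 = 3
V_1 = 8/5·E_0 + (1)²·V_0 = 24/5;  E_1 = 3
V_2 = 8/5·E_1 + (1)²·V_1 = 48/5;  E_2 = 3
V_3 = 8/5·E_2 + (1)²·V_2 = 72/5;  E_3 = 3
V_4 = 8/5·E_3 + (1)²·V_3 = 96/5;  E_4 = 3


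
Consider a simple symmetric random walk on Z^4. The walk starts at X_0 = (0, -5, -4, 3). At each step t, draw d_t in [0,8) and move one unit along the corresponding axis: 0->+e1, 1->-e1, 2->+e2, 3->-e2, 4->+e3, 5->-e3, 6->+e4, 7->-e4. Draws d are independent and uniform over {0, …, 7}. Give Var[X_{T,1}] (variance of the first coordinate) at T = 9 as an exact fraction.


9/4

Outcome values over d=0..7: [1, -1, 0, 0, 0, 0, 0, 0]
Σy = 0, Σy² = 2, M = 8
μ = 0/8 = 0,  σ² = 2/8 − (0)² = 1/4
Independent increments: Var[X_9] = 9·σ² = 9·(1/4) = 9/4


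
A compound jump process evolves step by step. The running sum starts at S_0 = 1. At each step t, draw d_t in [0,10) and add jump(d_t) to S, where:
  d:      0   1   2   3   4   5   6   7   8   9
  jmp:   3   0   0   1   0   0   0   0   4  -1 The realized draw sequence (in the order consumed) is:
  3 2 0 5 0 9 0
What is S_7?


10

t=0: S=1, d=3, jump=1, S_1=2
t=1: S=2, d=2, jump=0, S_2=2
t=2: S=2, d=0, jump=3, S_3=5
t=3: S=5, d=5, jump=0, S_4=5
t=4: S=5, d=0, jump=3, S_5=8
t=5: S=8, d=9, jump=-1, S_6=7
t=6: S=7, d=0, jump=3, S_7=10


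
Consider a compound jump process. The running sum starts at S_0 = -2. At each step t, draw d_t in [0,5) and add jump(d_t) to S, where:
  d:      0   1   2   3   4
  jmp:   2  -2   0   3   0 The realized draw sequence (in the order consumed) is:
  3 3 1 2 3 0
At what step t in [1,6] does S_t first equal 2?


3

t=0: S=-2, d=3, jump=3, S_1=1
t=1: S=1, d=3, jump=3, S_2=4
t=2: S=4, d=1, jump=-2, S_3=2
t=3: S=2, d=2, jump=0, S_4=2
t=4: S=2, d=3, jump=3, S_5=5
t=5: S=5, d=0, jump=2, S_6=7


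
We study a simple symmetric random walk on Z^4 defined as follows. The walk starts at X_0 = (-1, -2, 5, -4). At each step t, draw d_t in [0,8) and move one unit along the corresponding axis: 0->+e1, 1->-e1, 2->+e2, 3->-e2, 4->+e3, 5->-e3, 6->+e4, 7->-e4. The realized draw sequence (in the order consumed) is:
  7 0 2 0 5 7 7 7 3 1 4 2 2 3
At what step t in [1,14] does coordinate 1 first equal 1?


4

t=0: X=(-1, -2, 5, -4), d=7 → -e4, X_1=(-1, -2, 5, -5)
t=1: X=(-1, -2, 5, -5), d=0 → +e1, X_2=(0, -2, 5, -5)
t=2: X=(0, -2, 5, -5), d=2 → +e2, X_3=(0, -1, 5, -5)
t=3: X=(0, -1, 5, -5), d=0 → +e1, X_4=(1, -1, 5, -5)
t=4: X=(1, -1, 5, -5), d=5 → -e3, X_5=(1, -1, 4, -5)
t=5: X=(1, -1, 4, -5), d=7 → -e4, X_6=(1, -1, 4, -6)
t=6: X=(1, -1, 4, -6), d=7 → -e4, X_7=(1, -1, 4, -7)
t=7: X=(1, -1, 4, -7), d=7 → -e4, X_8=(1, -1, 4, -8)
t=8: X=(1, -1, 4, -8), d=3 → -e2, X_9=(1, -2, 4, -8)
t=9: X=(1, -2, 4, -8), d=1 → -e1, X_10=(0, -2, 4, -8)
t=10: X=(0, -2, 4, -8), d=4 → +e3, X_11=(0, -2, 5, -8)
t=11: X=(0, -2, 5, -8), d=2 → +e2, X_12=(0, -1, 5, -8)
t=12: X=(0, -1, 5, -8), d=2 → +e2, X_13=(0, 0, 5, -8)
t=13: X=(0, 0, 5, -8), d=3 → -e2, X_14=(0, -1, 5, -8)


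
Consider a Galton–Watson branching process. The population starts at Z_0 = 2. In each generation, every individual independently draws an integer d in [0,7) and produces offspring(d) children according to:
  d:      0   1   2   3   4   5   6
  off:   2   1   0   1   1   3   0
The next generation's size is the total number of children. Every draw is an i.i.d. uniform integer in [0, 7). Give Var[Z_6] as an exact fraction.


454541967360/13841287201

Outcome values over d=0..6: [2, 1, 0, 1, 1, 3, 0]
Σy = 8, Σy² = 16, M = 7
μ = 8/7 = 8/7,  σ² = 16/7 − (8/7)² = 48/49
V_0 = 0, E_0 = 2
V_1 = 48/49·E_0 + (8/7)²·V_0 = 96/49;  E_1 = 16/7
V_2 = 48/49·E_1 + (8/7)²·V_1 = 11520/2401;  E_2 = 128/49
V_3 = 48/49·E_2 + (8/7)²·V_2 = 1038336/117649;  E_3 = 1024/343
V_4 = 48/49·E_3 + (8/7)²·V_3 = 83312640/5764801;  E_4 = 8192/2401
V_5 = 48/49·E_4 + (8/7)²·V_4 = 6276120576/282475249;  E_5 = 65536/16807
V_6 = 48/49·E_5 + (8/7)²·V_5 = 454541967360/13841287201;  E_6 = 524288/117649


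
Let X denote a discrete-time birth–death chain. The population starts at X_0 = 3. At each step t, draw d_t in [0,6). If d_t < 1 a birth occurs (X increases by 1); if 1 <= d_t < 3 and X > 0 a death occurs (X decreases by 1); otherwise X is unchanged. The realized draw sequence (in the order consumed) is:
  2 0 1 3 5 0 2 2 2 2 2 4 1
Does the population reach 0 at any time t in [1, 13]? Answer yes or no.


yes

t=0: X=3, d=2 → death, X_1=2
t=1: X=2, d=0 → birth, X_2=3
t=2: X=3, d=1 → death, X_3=2
t=3: X=2, d=3 → hold, X_4=2
t=4: X=2, d=5 → hold, X_5=2
t=5: X=2, d=0 → birth, X_6=3
t=6: X=3, d=2 → death, X_7=2
t=7: X=2, d=2 → death, X_8=1
t=8: X=1, d=2 → death, X_9=0
t=9: X=0, d=2 → hold, X_10=0
t=10: X=0, d=2 → hold, X_11=0
t=11: X=0, d=4 → hold, X_12=0
t=12: X=0, d=1 → hold, X_13=0


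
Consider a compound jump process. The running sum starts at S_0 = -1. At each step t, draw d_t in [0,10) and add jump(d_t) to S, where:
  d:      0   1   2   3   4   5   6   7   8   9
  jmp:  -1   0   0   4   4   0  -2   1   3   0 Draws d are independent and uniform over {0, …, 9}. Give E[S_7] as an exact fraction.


Outcome values over d=0..9: [-1, 0, 0, 4, 4, 0, -2, 1, 3, 0]
Σy = 9, Σy² = 47, M = 10
μ = 9/10 = 9/10,  σ² = 47/10 − (9/10)² = 389/100
E[S_7] = -1 + 7·(9/10) = 53/10

53/10


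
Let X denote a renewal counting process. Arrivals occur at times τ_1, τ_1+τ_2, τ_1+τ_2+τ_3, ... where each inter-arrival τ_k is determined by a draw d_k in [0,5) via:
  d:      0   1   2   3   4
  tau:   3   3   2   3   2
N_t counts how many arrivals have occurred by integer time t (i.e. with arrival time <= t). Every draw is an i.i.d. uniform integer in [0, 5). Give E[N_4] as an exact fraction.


Inter-arrival values over d=0..4: [3, 3, 2, 3, 2]
Each d has probability 1/5, so the pmf of τ is: f(2) = 2/5, f(3) = 3/5
Renewal equation for m(n) = E[N_n]: condition on τ_1 = k (if k <= n, one arrival plus a fresh copy on the remaining n−k steps): m(n) = F(n) + Σ_{k<=n} f(k)·m(n−k), where F(n) = P(τ <= n) and m(0) = 0
m(1) = F(1) = 0
m(2) = F(2) = 2/5
m(3) = F(3) = 1
m(4) = F(4) + f(2)·m(2) = 1 + 2/5·2/5 = 29/25
E[N_4] = m(4) = 29/25

29/25


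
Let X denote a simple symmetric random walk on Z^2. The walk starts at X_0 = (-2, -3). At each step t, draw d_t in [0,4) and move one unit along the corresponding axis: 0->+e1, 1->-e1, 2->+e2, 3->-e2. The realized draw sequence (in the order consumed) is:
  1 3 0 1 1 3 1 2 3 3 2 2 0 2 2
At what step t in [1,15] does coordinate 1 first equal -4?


5

t=0: X=(-2, -3), d=1 → -e1, X_1=(-3, -3)
t=1: X=(-3, -3), d=3 → -e2, X_2=(-3, -4)
t=2: X=(-3, -4), d=0 → +e1, X_3=(-2, -4)
t=3: X=(-2, -4), d=1 → -e1, X_4=(-3, -4)
t=4: X=(-3, -4), d=1 → -e1, X_5=(-4, -4)
t=5: X=(-4, -4), d=3 → -e2, X_6=(-4, -5)
t=6: X=(-4, -5), d=1 → -e1, X_7=(-5, -5)
t=7: X=(-5, -5), d=2 → +e2, X_8=(-5, -4)
t=8: X=(-5, -4), d=3 → -e2, X_9=(-5, -5)
t=9: X=(-5, -5), d=3 → -e2, X_10=(-5, -6)
t=10: X=(-5, -6), d=2 → +e2, X_11=(-5, -5)
t=11: X=(-5, -5), d=2 → +e2, X_12=(-5, -4)
t=12: X=(-5, -4), d=0 → +e1, X_13=(-4, -4)
t=13: X=(-4, -4), d=2 → +e2, X_14=(-4, -3)
t=14: X=(-4, -3), d=2 → +e2, X_15=(-4, -2)


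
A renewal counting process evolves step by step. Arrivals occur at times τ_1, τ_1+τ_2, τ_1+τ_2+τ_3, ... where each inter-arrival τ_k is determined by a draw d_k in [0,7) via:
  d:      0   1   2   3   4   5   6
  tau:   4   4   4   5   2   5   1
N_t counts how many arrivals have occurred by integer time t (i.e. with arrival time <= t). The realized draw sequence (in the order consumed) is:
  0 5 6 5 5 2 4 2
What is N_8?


draw d_1=0: τ_1=4, arrival time A_1=4
draw d_2=5: τ_2=5, arrival time A_2=9
draw d_3=6: τ_3=1, arrival time A_3=10
draw d_4=5: τ_4=5, arrival time A_4=15
draw d_5=5: τ_5=5, arrival time A_5=20
draw d_6=2: τ_6=4, arrival time A_6=24
draw d_7=4: τ_7=2, arrival time A_7=26
draw d_8=2: τ_8=4, arrival time A_8=30
N_t over t=0..8: 0:0 1:0 2:0 3:0 4:1 5:1 6:1 7:1 8:1

1


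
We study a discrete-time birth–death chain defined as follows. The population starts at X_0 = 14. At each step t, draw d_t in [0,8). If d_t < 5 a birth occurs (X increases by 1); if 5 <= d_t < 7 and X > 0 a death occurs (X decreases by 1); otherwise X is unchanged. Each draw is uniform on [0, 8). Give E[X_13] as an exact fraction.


151/8

X can drop by at most 1 per step and X_0 = 14 > T = 13, so X_t >= 14 − t >= 1 > 0 for every t <= 13: the floor at 0 (the 'and X > 0' condition) never binds. Hence X_13 = X_0 + Σ_{t<13} Y_t with i.i.d. increments Y_t = y(d_t) ∈ {+1, −1, 0}.
Outcome values over d=0..7: [1, 1, 1, 1, 1, -1, -1, 0]
Σy = 3, Σy² = 7, M = 8
μ = 3/8 = 3/8,  σ² = 7/8 − (3/8)² = 47/64
E[X_13] = 14 + 13·(3/8) = 151/8


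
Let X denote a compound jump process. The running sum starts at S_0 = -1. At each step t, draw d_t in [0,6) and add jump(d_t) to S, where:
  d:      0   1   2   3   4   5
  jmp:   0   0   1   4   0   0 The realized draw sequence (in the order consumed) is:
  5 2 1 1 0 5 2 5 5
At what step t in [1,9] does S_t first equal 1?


7

t=0: S=-1, d=5, jump=0, S_1=-1
t=1: S=-1, d=2, jump=1, S_2=0
t=2: S=0, d=1, jump=0, S_3=0
t=3: S=0, d=1, jump=0, S_4=0
t=4: S=0, d=0, jump=0, S_5=0
t=5: S=0, d=5, jump=0, S_6=0
t=6: S=0, d=2, jump=1, S_7=1
t=7: S=1, d=5, jump=0, S_8=1
t=8: S=1, d=5, jump=0, S_9=1


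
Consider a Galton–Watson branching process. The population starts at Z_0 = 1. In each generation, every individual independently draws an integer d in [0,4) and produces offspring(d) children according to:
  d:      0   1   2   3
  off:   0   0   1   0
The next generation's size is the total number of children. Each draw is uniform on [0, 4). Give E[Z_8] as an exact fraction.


1/65536

Outcome values over d=0..3: [0, 0, 1, 0]
Σy = 1, Σy² = 1, M = 4
μ = 1/4 = 1/4,  σ² = 1/4 − (1/4)² = 3/16
E[Z_0] = 1
E[Z_1] = 1/4·E[Z_0] = 1/4
E[Z_2] = 1/4·E[Z_1] = 1/16
E[Z_3] = 1/4·E[Z_2] = 1/64
E[Z_4] = 1/4·E[Z_3] = 1/256
E[Z_5] = 1/4·E[Z_4] = 1/1024
E[Z_6] = 1/4·E[Z_5] = 1/4096
E[Z_7] = 1/4·E[Z_6] = 1/16384
E[Z_8] = 1/4·E[Z_7] = 1/65536


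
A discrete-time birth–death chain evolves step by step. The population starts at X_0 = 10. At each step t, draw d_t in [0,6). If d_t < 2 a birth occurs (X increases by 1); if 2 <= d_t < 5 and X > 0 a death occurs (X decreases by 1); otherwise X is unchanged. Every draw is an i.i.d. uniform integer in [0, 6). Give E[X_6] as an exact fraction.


X can drop by at most 1 per step and X_0 = 10 > T = 6, so X_t >= 10 − t >= 4 > 0 for every t <= 6: the floor at 0 (the 'and X > 0' condition) never binds. Hence X_6 = X_0 + Σ_{t<6} Y_t with i.i.d. increments Y_t = y(d_t) ∈ {+1, −1, 0}.
Outcome values over d=0..5: [1, 1, -1, -1, -1, 0]
Σy = -1, Σy² = 5, M = 6
μ = -1/6 = -1/6,  σ² = 5/6 − (-1/6)² = 29/36
E[X_6] = 10 + 6·(-1/6) = 9

9


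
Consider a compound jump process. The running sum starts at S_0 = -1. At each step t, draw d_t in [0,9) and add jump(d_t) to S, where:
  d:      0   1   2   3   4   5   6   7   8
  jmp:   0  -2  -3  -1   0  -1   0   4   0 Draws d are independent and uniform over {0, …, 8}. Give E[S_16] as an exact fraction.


-19/3

Outcome values over d=0..8: [0, -2, -3, -1, 0, -1, 0, 4, 0]
Σy = -3, Σy² = 31, M = 9
μ = -3/9 = -1/3,  σ² = 31/9 − (-1/3)² = 10/3
E[S_16] = -1 + 16·(-1/3) = -19/3


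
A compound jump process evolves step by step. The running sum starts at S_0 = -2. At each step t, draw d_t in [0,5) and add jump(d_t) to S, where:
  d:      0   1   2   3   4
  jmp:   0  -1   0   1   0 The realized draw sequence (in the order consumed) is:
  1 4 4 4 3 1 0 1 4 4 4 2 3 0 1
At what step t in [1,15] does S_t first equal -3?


1

t=0: S=-2, d=1, jump=-1, S_1=-3
t=1: S=-3, d=4, jump=0, S_2=-3
t=2: S=-3, d=4, jump=0, S_3=-3
t=3: S=-3, d=4, jump=0, S_4=-3
t=4: S=-3, d=3, jump=1, S_5=-2
t=5: S=-2, d=1, jump=-1, S_6=-3
t=6: S=-3, d=0, jump=0, S_7=-3
t=7: S=-3, d=1, jump=-1, S_8=-4
t=8: S=-4, d=4, jump=0, S_9=-4
t=9: S=-4, d=4, jump=0, S_10=-4
t=10: S=-4, d=4, jump=0, S_11=-4
t=11: S=-4, d=2, jump=0, S_12=-4
t=12: S=-4, d=3, jump=1, S_13=-3
t=13: S=-3, d=0, jump=0, S_14=-3
t=14: S=-3, d=1, jump=-1, S_15=-4


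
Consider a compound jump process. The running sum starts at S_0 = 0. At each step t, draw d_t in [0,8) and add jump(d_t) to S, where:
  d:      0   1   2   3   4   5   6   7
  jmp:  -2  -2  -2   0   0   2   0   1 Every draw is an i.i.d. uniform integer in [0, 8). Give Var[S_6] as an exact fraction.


381/32

Outcome values over d=0..7: [-2, -2, -2, 0, 0, 2, 0, 1]
Σy = -3, Σy² = 17, M = 8
μ = -3/8 = -3/8,  σ² = 17/8 − (-3/8)² = 127/64
Independent increments: Var[S_6] = 6·σ² = 6·(127/64) = 381/32


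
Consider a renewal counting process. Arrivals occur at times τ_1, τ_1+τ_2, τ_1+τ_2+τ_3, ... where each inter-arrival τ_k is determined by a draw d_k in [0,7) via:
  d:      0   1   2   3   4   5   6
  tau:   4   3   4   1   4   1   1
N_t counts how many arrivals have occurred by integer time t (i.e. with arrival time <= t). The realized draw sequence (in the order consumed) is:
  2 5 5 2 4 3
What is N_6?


3

draw d_1=2: τ_1=4, arrival time A_1=4
draw d_2=5: τ_2=1, arrival time A_2=5
draw d_3=5: τ_3=1, arrival time A_3=6
draw d_4=2: τ_4=4, arrival time A_4=10
draw d_5=4: τ_5=4, arrival time A_5=14
draw d_6=3: τ_6=1, arrival time A_6=15
N_t over t=0..6: 0:0 1:0 2:0 3:0 4:1 5:2 6:3


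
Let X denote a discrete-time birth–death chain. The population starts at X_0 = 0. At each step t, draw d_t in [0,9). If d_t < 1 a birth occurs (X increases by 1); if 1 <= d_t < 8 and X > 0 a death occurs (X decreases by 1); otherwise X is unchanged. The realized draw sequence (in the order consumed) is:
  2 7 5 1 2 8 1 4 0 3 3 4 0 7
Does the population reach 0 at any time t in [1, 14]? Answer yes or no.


t=0: X=0, d=2 → hold, X_1=0
t=1: X=0, d=7 → hold, X_2=0
t=2: X=0, d=5 → hold, X_3=0
t=3: X=0, d=1 → hold, X_4=0
t=4: X=0, d=2 → hold, X_5=0
t=5: X=0, d=8 → hold, X_6=0
t=6: X=0, d=1 → hold, X_7=0
t=7: X=0, d=4 → hold, X_8=0
t=8: X=0, d=0 → birth, X_9=1
t=9: X=1, d=3 → death, X_10=0
t=10: X=0, d=3 → hold, X_11=0
t=11: X=0, d=4 → hold, X_12=0
t=12: X=0, d=0 → birth, X_13=1
t=13: X=1, d=7 → death, X_14=0

yes


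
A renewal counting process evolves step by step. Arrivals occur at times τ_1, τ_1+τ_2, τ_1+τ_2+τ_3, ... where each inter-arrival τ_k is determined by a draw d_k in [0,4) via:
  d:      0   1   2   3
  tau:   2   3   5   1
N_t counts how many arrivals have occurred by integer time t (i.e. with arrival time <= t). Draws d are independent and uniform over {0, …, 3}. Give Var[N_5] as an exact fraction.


Inter-arrival values over d=0..3: [2, 3, 5, 1]
Each d has probability 1/4, so the pmf of τ is: f(1) = 1/4, f(2) = 1/4, f(3) = 1/4, f(5) = 1/4
Let p_n(j) = P(N_n = j), with p_0 = [1]. Condition on τ_1: p_n(0) = P(τ > n), and for j >= 1, p_n(j) = Σ_{k<=n} f(k)·p_{n−k}(j−1)
p_1 = [3/4, 1/4]  (j = 0..1)
p_2 = [1/2, 7/16, 1/16]  (j = 0..2)
p_3 = [1/4, 9/16, 11/64, 1/64]  (j = 0..3)
p_4 = [1/4, 3/8, 5/16, 15/256, 1/256]  (j = 0..4)
p_5 = [0, 1/2, 11/32, 35/256, 19/1024, 1/1024]  (j = 0..5)
E[N_5] = Σ j·p_5(j) = 1717/1024;  E[N_5²] = Σ j²·p_5(j) = 3509/1024
Var[N_5] = 3509/1024 − (1717/1024)² = 645127/1048576

645127/1048576


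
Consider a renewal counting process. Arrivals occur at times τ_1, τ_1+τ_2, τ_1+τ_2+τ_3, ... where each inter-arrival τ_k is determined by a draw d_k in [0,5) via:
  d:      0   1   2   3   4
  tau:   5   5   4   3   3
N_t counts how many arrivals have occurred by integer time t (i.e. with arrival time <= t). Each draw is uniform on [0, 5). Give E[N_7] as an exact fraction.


Inter-arrival values over d=0..4: [5, 5, 4, 3, 3]
Each d has probability 1/5, so the pmf of τ is: f(3) = 2/5, f(4) = 1/5, f(5) = 2/5
Renewal equation for m(n) = E[N_n]: condition on τ_1 = k (if k <= n, one arrival plus a fresh copy on the remaining n−k steps): m(n) = F(n) + Σ_{k<=n} f(k)·m(n−k), where F(n) = P(τ <= n) and m(0) = 0
m(1) = F(1) = 0
m(2) = F(2) = 0
m(3) = F(3) = 2/5
m(4) = F(4) = 3/5
m(5) = F(5) = 1
m(6) = F(6) + f(3)·m(3) = 1 + 2/5·2/5 = 29/25
m(7) = F(7) + f(3)·m(4) + f(4)·m(3) = 1 + 2/5·3/5 + 1/5·2/5 = 33/25
E[N_7] = m(7) = 33/25

33/25


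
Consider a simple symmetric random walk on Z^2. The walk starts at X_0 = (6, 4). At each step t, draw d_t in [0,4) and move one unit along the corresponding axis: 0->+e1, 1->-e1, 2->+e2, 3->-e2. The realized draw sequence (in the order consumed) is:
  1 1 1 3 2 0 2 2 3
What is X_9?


(4, 5)

t=0: X=(6, 4), d=1 → -e1, X_1=(5, 4)
t=1: X=(5, 4), d=1 → -e1, X_2=(4, 4)
t=2: X=(4, 4), d=1 → -e1, X_3=(3, 4)
t=3: X=(3, 4), d=3 → -e2, X_4=(3, 3)
t=4: X=(3, 3), d=2 → +e2, X_5=(3, 4)
t=5: X=(3, 4), d=0 → +e1, X_6=(4, 4)
t=6: X=(4, 4), d=2 → +e2, X_7=(4, 5)
t=7: X=(4, 5), d=2 → +e2, X_8=(4, 6)
t=8: X=(4, 6), d=3 → -e2, X_9=(4, 5)


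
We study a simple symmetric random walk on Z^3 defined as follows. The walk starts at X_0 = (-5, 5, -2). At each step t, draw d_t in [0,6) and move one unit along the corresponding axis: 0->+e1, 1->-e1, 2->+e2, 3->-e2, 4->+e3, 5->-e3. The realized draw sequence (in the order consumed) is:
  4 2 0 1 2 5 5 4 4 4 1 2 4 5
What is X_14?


(-6, 8, 0)

t=0: X=(-5, 5, -2), d=4 → +e3, X_1=(-5, 5, -1)
t=1: X=(-5, 5, -1), d=2 → +e2, X_2=(-5, 6, -1)
t=2: X=(-5, 6, -1), d=0 → +e1, X_3=(-4, 6, -1)
t=3: X=(-4, 6, -1), d=1 → -e1, X_4=(-5, 6, -1)
t=4: X=(-5, 6, -1), d=2 → +e2, X_5=(-5, 7, -1)
t=5: X=(-5, 7, -1), d=5 → -e3, X_6=(-5, 7, -2)
t=6: X=(-5, 7, -2), d=5 → -e3, X_7=(-5, 7, -3)
t=7: X=(-5, 7, -3), d=4 → +e3, X_8=(-5, 7, -2)
t=8: X=(-5, 7, -2), d=4 → +e3, X_9=(-5, 7, -1)
t=9: X=(-5, 7, -1), d=4 → +e3, X_10=(-5, 7, 0)
t=10: X=(-5, 7, 0), d=1 → -e1, X_11=(-6, 7, 0)
t=11: X=(-6, 7, 0), d=2 → +e2, X_12=(-6, 8, 0)
t=12: X=(-6, 8, 0), d=4 → +e3, X_13=(-6, 8, 1)
t=13: X=(-6, 8, 1), d=5 → -e3, X_14=(-6, 8, 0)


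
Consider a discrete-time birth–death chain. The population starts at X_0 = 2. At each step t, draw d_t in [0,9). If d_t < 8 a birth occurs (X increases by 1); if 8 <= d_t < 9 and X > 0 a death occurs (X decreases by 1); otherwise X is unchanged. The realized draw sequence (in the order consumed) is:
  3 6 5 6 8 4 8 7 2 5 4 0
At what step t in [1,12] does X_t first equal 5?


3

t=0: X=2, d=3 → birth, X_1=3
t=1: X=3, d=6 → birth, X_2=4
t=2: X=4, d=5 → birth, X_3=5
t=3: X=5, d=6 → birth, X_4=6
t=4: X=6, d=8 → death, X_5=5
t=5: X=5, d=4 → birth, X_6=6
t=6: X=6, d=8 → death, X_7=5
t=7: X=5, d=7 → birth, X_8=6
t=8: X=6, d=2 → birth, X_9=7
t=9: X=7, d=5 → birth, X_10=8
t=10: X=8, d=4 → birth, X_11=9
t=11: X=9, d=0 → birth, X_12=10
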